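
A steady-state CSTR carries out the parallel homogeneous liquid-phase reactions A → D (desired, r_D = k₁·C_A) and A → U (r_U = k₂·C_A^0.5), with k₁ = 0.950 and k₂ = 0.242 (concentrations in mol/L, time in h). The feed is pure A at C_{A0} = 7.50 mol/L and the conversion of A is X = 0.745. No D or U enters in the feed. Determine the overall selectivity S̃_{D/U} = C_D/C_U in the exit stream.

5.43

Exit C_A = C_{A0}(1−X) = 7.50×0.255 = 1.913 mol/L.
A CSTR operates uniformly at the exit composition, giving r_D = 1.817 and r_U = 0.3347 (each k·C_A^n at C_A = 1.913).
Overall selectivity = C_D/C_U = r_Dτ/(r_Uτ) = r_D/r_U = 5.43.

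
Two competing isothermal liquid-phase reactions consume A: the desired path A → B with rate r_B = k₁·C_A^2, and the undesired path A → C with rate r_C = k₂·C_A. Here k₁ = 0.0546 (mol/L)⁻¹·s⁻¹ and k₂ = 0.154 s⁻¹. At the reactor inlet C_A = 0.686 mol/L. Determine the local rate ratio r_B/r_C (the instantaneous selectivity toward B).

S_{B/C} = r_B/r_C = (k₁·C_A^2)/(k₂·C_A) = (k₁/k₂)·C_A.
= (0.0546×0.6860^2) / (0.154×0.6860) = 0.02569/0.1056 = 0.243.

0.243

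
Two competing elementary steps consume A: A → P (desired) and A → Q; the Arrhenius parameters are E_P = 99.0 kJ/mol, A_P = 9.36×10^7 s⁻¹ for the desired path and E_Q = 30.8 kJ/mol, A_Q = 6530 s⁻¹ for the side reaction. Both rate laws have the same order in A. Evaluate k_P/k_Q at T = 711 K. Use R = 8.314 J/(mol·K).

With equal orders, S_{P/Q} = k_P/k_Q = (A_P/A_Q)·exp[(E_Q−E_P)/(RT)].
(E_Q−E_P)/(RT) = (30.8−99.0)×10³/(8.314×711) = -68200/5911 = -11.54.
k_P/k_Q = (9.36×10^7/6530)·exp(-11.54) = 14334 × 9.759×10^-6 = 0.140.
Since E_P > E_Q, raising the temperature improves selectivity toward P.

0.140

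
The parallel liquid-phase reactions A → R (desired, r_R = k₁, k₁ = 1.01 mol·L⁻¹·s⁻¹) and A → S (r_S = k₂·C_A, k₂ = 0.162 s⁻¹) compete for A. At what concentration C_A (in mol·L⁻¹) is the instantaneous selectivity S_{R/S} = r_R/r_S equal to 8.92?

S_{R/S} = (k₁/k₂)·C_A⁻¹ ⇒ C_A = (S·k₂/k₁)^(-1).
= (8.92×0.162/1.01)^(-1) = (1.431)^(-1) = 0.699 mol·L⁻¹.

0.699 mol·L⁻¹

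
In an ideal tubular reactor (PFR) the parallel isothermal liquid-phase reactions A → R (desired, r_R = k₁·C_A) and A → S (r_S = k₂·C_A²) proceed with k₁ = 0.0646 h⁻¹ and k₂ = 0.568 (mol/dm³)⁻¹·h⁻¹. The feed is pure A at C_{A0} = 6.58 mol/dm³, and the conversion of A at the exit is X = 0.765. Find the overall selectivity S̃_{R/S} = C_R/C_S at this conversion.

C_A = C_{A0}(1−X) = 1.546 mol/dm³.
Along a PFR/batch, dC_R/dC_A = −r_R/(r_R+r_S) = −k₁/(k₁+k₂·C_A).
Integrating from C_{A0} to C_A: C_R = (0.0646/0.568)·ln[(0.0646+0.568·6.58)/(0.0646+0.568·1.55)] = 0.1137·ln(3.802/0.9429) = 0.1586 mol/dm³.
C_S = (C_{A0}−C_A)−C_R = 4.875 mol/dm³; S̃_{R/S} = 0.1586/4.875 = 0.0325.

0.0325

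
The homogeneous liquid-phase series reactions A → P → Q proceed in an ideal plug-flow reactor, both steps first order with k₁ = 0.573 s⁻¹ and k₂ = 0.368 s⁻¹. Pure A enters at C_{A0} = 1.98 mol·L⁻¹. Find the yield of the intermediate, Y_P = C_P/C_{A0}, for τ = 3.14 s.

The intermediate concentration in a first-order A→B→C sequence is C_P = k₁C_{A0}(e^(−k₁τ) − e^(−k₂τ))/(k₂−k₁).
e^(−k₁τ) = e^(−0.573×3.14) = e^(−1.799) = 0.1654; e^(−k₂τ) = e^(−1.156) = 0.3149.
C_P = 0.573×1.98/(0.368−0.573) × (0.1654−0.3149) = (-5.534)×(-0.1495) = 0.8272 mol·L⁻¹.
Y_P = C_P/C_{A0} = 0.8272/1.98 = 0.418.

0.418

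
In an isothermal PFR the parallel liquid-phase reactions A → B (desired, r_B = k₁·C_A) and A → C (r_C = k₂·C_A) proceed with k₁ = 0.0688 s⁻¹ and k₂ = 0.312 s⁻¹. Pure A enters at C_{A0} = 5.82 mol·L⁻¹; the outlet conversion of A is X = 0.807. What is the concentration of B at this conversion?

C_A = C_{A0}(1−X) = 1.123 mol·L⁻¹.
Both paths are first order in A, so the instantaneous fraction to B is constant: dC_B/d(−C_A) = k₁/(k₁+k₂) = 0.1807.
C_B = 0.1807·(C_{A0}−C_A) = 0.1807×4.697 = 0.849 mol·L⁻¹.

0.849 mol·L⁻¹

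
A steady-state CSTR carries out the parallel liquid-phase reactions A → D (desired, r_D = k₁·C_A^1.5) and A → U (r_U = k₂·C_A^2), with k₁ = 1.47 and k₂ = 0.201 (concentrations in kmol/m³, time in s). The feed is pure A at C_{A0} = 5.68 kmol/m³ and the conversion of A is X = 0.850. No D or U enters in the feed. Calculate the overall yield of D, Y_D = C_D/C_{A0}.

0.755

Exit C_A = C_{A0}(1−X) = 5.68×0.150 = 0.8520 kmol/m³.
In a CSTR the entire volume is at exit conditions, so r_D = 1.47×0.8520^1.5 = 1.156 and r_U = 0.201×0.8520^2 = 0.1459.
Fraction of consumed A going to D: r_D/(r_D+r_U) = 0.8879.
C_D = 0.8879·C_{A0}·X = 0.8879×5.68×0.850 = 4.29 kmol/m³; Y_D = C_D/C_{A0} = 0.755.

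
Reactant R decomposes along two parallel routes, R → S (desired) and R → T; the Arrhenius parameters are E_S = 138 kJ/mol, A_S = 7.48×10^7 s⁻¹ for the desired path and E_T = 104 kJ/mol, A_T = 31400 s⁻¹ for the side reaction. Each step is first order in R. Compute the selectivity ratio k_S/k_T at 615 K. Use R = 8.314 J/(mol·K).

3.08

Since both paths have the same order in R, the concentration cancels and S_{S/T} = k_S/k_T = (A_S/A_T)·exp[(E_T−E_S)/(RT)].
(E_T−E_S)/(RT) = (104−138)×10³/(8.314×615) = -34000/5113 = -6.650.
k_S/k_T = (7.48×10^7/31400)·exp(-6.650) = 2382 × 0.001295 = 3.08.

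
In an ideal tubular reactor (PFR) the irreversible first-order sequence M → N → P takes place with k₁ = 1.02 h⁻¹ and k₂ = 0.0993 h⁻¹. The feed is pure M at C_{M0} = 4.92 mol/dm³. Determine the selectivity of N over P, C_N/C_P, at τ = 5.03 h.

Solving the coupled first-order balances gives C_N(τ) = [k₁/(k₂−k₁)]·C_{M0}·(e^(−k₁τ) − e^(−k₂τ)).
e^(−k₁τ) = e^(−1.02×5.03) = e^(−5.131) = 0.005913; e^(−k₂τ) = e^(−0.4995) = 0.6068.
C_N = 1.02×4.92/(0.0993−1.02) × (0.005913−0.6068) = (-5.451)×(-0.6009) = 3.275 mol/dm³.
C_M = C_{M0}e^(−k₁τ) = 0.02909 mol/dm³, so C_P = C_{M0}−C_M−C_N = 1.615 mol/dm³; C_N/C_P = 2.03.

2.03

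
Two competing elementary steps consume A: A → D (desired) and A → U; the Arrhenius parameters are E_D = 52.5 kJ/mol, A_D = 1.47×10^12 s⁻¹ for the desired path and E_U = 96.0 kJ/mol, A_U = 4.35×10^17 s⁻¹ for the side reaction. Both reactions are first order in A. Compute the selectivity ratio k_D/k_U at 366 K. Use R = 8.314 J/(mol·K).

5.46

k_D/k_U = (A_D/A_U)·exp[−(E_D−E_U)/(RT)] = (A_D/A_U)·exp[(E_U−E_D)/(RT)].
(E_U−E_D)/(RT) = (96.0−52.5)×10³/(8.314×366) = 43500/3043 = 14.30.
k_D/k_U = (1.47×10^12/4.35×10^17)·exp(14.30) = 3.379×10^-6 × 1.616×10^6 = 5.46.
Since E_D < E_U, lowering the temperature improves selectivity toward D.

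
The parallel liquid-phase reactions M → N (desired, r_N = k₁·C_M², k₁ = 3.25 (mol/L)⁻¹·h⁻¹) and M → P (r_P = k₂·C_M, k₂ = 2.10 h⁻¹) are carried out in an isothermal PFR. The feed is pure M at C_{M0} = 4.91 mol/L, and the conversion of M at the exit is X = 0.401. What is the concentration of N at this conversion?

1.69 mol/L

C_M = C_{M0}(1−X) = 2.941 mol/L.
Along a PFR/batch, dC_P/dC_M = −r_P/(r_N+r_P) = −k₂/(k₂+k₁·C_M).
Integrating from C_{M0} to C_M: C_P = (2.10/3.25)·ln[(2.10+3.25·4.91)/(2.10+3.25·2.94)] = 0.6462·ln(18.06/11.66) = 0.2827 mol/L.
Then C_N = (C_{M0}−C_M) − C_P = 1.969 − 0.2827 = 1.686 mol/L.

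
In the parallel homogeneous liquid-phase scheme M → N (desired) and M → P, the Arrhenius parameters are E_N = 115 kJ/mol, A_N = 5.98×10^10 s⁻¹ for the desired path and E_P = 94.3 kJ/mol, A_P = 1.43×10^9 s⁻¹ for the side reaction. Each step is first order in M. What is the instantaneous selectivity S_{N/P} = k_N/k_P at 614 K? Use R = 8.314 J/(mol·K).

0.725

With equal orders, S_{N/P} = k_N/k_P = (A_N/A_P)·exp[(E_P−E_N)/(RT)].
(E_P−E_N)/(RT) = (94.3−115)×10³/(8.314×614) = -20700/5105 = -4.055.
k_N/k_P = (5.98×10^10/1.43×10^9)·exp(-4.055) = 41.82 × 0.01734 = 0.725.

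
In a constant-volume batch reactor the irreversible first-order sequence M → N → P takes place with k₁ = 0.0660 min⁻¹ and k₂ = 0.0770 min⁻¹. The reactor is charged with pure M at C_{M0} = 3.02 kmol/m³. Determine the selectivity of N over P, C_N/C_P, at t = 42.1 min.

0.173

For first-order series with pure M initially, C_N(t) = k₁C_{M0}/(k₂−k₁)·(e^(−k₁t) − e^(−k₂t)).
e^(−k₁t) = e^(−0.0660×42.1) = e^(−2.779) = 0.06213; e^(−k₂t) = e^(−3.242) = 0.03910.
C_N = 0.0660×3.02/(0.0770−0.0660) × (0.06213−0.03910) = 18.12×0.02303 = 0.4173 kmol/m³.
C_M = C_{M0}e^(−k₁t) = 0.1876 kmol/m³, so C_P = C_{M0}−C_M−C_N = 2.415 kmol/m³; C_N/C_P = 0.173.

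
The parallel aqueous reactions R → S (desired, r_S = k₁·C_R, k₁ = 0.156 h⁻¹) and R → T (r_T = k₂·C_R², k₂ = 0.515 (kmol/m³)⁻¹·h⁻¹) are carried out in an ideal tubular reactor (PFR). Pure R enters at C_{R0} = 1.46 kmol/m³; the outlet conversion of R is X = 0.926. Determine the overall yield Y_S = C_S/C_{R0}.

C_R = C_{R0}(1−X) = 0.1080 kmol/m³.
Along a PFR/batch, dC_S/dC_R = −r_S/(r_S+r_T) = −k₁/(k₁+k₂·C_R).
Integrating from C_{R0} to C_R: C_S = (0.156/0.515)·ln[(0.156+0.515·1.46)/(0.156+0.515·0.108)] = 0.3029·ln(0.9079/0.2116) = 0.4411 kmol/m³.
Y_S = C_S/C_{R0} = 0.4411/1.46 = 0.302.

0.302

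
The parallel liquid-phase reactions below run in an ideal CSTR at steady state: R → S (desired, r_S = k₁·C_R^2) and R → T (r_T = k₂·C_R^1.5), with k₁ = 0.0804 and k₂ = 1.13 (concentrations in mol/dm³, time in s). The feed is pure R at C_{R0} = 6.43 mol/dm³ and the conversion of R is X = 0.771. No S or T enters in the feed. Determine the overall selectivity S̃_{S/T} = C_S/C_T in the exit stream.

Exit C_R = C_{R0}(1−X) = 6.43×0.229 = 1.472 mol/dm³.
Rates in a CSTR are evaluated at the outlet concentration: r_S = 0.0804×1.472^2 = 0.1743, r_T = 1.13×1.472^1.5 = 2.019.
Overall selectivity = C_S/C_T = r_Sτ/(r_Tτ) = r_S/r_T = 0.0863.

0.0863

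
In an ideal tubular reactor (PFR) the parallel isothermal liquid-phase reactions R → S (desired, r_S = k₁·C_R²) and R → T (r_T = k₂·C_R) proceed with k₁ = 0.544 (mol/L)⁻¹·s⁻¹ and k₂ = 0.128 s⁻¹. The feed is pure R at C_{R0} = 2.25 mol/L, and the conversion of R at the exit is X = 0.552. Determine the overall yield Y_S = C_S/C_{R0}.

0.480

C_R = C_{R0}(1−X) = 1.008 mol/L.
Along a PFR/batch, dC_T/dC_R = −r_T/(r_S+r_T) = −k₂/(k₂+k₁·C_R).
Integrating from C_{R0} to C_R: C_T = (0.128/0.544)·ln[(0.128+0.544·2.25)/(0.128+0.544·1.01)] = 0.2353·ln(1.352/0.6764) = 0.1630 mol/L.
Then C_S = (C_{R0}−C_R) − C_T = 1.242 − 0.1630 = 1.079 mol/L.
Y_S = C_S/C_{R0} = 1.079/2.25 = 0.480.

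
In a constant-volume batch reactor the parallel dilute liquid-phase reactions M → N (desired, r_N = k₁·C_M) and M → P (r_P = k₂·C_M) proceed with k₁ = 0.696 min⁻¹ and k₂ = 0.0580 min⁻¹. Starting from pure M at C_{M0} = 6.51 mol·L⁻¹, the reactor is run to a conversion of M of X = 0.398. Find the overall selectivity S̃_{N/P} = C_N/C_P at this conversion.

12.0

C_M = C_{M0}(1−X) = 3.919 mol·L⁻¹.
Both paths are first order in M, so the instantaneous fraction to N is constant: dC_N/d(−C_M) = k₁/(k₁+k₂) = 0.9231.
C_N = 0.9231·(C_{M0}−C_M) = 0.9231×2.591 = 2.39 mol·L⁻¹.
C_P = (C_{M0}−C_M)−C_N = 0.1993 mol·L⁻¹; S̃_{N/P} = 2.392/0.1993 = 12.0.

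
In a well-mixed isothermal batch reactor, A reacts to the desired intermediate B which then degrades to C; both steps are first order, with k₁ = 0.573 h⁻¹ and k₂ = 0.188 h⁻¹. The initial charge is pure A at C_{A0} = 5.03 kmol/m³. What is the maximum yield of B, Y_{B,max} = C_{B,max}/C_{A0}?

Evaluating C_B at t_opt = ln(k₂/k₁)/(k₂−k₁) gives C_{B,max}/C_{A0} = (k₁/k₂)^[k₂/(k₂−k₁)].
= (0.573/0.188)^(0.188/(0.188−0.573)) = (3.048)^(-0.4883) = 0.5803.

0.580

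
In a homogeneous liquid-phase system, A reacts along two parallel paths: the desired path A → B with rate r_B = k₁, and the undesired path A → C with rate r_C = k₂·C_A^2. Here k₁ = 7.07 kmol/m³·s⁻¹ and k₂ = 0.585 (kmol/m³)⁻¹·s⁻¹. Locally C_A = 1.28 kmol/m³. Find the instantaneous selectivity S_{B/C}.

7.38

S_{B/C} = r_B/r_C = (k₁)/(k₂·C_A^2) = (k₁/k₂)·C_A^-2.
= (7.07) / (0.585×1.280^2) = 7.070/0.9585 = 7.38.
The undesired path is higher order in A, so low C_A (CSTR or dilute feed) favours B.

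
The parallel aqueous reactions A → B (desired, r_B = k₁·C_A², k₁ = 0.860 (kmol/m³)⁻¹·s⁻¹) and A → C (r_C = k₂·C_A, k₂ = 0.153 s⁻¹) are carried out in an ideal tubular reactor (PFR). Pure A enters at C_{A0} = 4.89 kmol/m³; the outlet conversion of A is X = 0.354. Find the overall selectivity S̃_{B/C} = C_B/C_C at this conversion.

C_A = C_{A0}(1−X) = 3.159 kmol/m³.
Along a PFR/batch, dC_C/dC_A = −r_C/(r_B+r_C) = −k₂/(k₂+k₁·C_A).
Integrating from C_{A0} to C_A: C_C = (0.153/0.860)·ln[(0.153+0.860·4.89)/(0.153+0.860·3.16)] = 0.1779·ln(4.358/2.870) = 0.07435 kmol/m³.
Then C_B = (C_{A0}−C_A) − C_C = 1.731 − 0.07435 = 1.657 kmol/m³.
S̃_{B/C} = C_B/C_C = 1.657/0.07435 = 22.3.

22.3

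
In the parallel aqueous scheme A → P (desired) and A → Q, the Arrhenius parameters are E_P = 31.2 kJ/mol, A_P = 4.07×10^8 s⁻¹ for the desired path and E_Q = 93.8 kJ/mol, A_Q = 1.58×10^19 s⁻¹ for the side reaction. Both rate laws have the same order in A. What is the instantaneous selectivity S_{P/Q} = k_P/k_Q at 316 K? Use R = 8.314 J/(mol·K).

0.574

With equal orders, S_{P/Q} = k_P/k_Q = (A_P/A_Q)·exp[(E_Q−E_P)/(RT)].
(E_Q−E_P)/(RT) = (93.8−31.2)×10³/(8.314×316) = 62600/2627 = 23.83.
k_P/k_Q = (4.07×10^8/1.58×10^19)·exp(23.83) = 2.576×10^-11 × 2.229×10^10 = 0.574.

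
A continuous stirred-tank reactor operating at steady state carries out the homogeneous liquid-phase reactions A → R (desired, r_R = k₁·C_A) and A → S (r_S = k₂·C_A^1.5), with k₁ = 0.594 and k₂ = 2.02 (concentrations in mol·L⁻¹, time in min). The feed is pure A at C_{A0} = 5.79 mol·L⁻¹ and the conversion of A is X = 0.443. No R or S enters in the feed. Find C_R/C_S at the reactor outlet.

Exit C_A = C_{A0}(1−X) = 5.79×0.557 = 3.225 mol·L⁻¹.
Rates in a CSTR are evaluated at the outlet concentration: r_R = 0.594×3.225 = 1.916, r_S = 2.02×3.225^1.5 = 11.70.
Overall selectivity = C_R/C_S = r_Rτ/(r_Sτ) = r_R/r_S = 0.164.

0.164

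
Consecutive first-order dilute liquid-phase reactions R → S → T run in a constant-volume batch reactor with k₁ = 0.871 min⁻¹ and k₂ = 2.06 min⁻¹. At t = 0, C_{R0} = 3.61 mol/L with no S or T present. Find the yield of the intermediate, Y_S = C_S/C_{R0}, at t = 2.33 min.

The intermediate concentration in a first-order A→B→C sequence is C_S = k₁C_{R0}(e^(−k₁t) − e^(−k₂t))/(k₂−k₁).
e^(−k₁t) = e^(−0.871×2.33) = e^(−2.029) = 0.1314; e^(−k₂t) = e^(−4.800) = 0.008231.
C_S = 0.871×3.61/(2.06−0.871) × (0.1314−0.008231) = 2.644×0.1232 = 0.3257 mol/L.
Y_S = C_S/C_{R0} = 0.3257/3.61 = 0.0902.

0.0902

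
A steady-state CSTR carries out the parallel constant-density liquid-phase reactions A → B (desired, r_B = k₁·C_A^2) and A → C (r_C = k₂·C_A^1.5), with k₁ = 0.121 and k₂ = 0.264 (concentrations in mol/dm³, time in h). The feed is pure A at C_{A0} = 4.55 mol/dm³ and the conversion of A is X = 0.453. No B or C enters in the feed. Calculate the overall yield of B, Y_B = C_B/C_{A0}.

0.190

Exit C_A = C_{A0}(1−X) = 4.55×0.547 = 2.489 mol/dm³.
Rates in a CSTR are evaluated at the outlet concentration: r_B = 0.121×2.489^2 = 0.7495, r_C = 0.264×2.489^1.5 = 1.037.
Fraction of consumed A going to B: r_B/(r_B+r_C) = 0.4196.
C_B = 0.4196·C_{A0}·X = 0.4196×4.55×0.453 = 0.865 mol/dm³; Y_B = C_B/C_{A0} = 0.190.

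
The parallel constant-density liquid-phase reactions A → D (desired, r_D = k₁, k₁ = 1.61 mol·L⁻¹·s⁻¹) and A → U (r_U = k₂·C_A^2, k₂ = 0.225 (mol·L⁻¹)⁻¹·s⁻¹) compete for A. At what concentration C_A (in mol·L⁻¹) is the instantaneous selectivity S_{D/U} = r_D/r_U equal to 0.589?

3.49 mol·L⁻¹

S_{D/U} = (k₁/k₂)·C_A^-2 ⇒ C_A = (S·k₂/k₁)^(-0.5).
= (0.589×0.225/1.61)^(-0.5) = (0.08231)^(-0.5) = 3.49 mol·L⁻¹.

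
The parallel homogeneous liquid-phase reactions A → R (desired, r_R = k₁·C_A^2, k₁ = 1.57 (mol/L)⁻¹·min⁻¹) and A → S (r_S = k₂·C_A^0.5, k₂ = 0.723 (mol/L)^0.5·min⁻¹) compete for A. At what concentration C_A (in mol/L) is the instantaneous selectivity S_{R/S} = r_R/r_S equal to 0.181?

S_{R/S} = (k₁/k₂)·C_A^1.5 ⇒ C_A = (S·k₂/k₁)^(1/1.5).
= (0.181×0.723/1.57)^(0.6667) = (0.08335)^(0.6667) = 0.191 mol/L.

0.191 mol/L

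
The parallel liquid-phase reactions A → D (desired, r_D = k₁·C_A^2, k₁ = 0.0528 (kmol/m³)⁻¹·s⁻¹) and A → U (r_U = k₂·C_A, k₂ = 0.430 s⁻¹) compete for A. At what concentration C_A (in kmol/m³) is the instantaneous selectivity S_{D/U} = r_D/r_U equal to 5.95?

S_{D/U} = (k₁/k₂)·C_A ⇒ C_A = S·k₂/k₁.
= 5.95×0.430/0.0528 = 48.5 kmol/m³.

48.5 kmol/m³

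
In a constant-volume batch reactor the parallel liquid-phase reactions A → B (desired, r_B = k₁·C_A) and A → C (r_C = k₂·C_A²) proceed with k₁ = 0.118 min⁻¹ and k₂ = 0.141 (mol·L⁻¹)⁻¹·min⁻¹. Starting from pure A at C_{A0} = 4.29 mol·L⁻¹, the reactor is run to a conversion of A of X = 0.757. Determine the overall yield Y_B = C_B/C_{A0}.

C_A = C_{A0}(1−X) = 1.042 mol·L⁻¹.
Along a PFR/batch, dC_B/dC_A = −r_B/(r_B+r_C) = −k₁/(k₁+k₂·C_A).
Integrating from C_{A0} to C_A: C_B = (0.118/0.141)·ln[(0.118+0.141·4.29)/(0.118+0.141·1.04)] = 0.8369·ln(0.7229/0.2650) = 0.8399 mol·L⁻¹.
Y_B = C_B/C_{A0} = 0.8399/4.29 = 0.196.

0.196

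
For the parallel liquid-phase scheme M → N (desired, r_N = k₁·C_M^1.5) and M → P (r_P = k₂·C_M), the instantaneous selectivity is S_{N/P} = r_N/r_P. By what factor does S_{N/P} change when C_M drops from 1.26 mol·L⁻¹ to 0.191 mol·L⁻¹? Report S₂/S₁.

0.389

S_{N/P} = (k₁/k₂)·C_M^0.5, so S₂/S₁ = (C_{M,2}/C_{M,1})^0.5.
= (0.191/1.26)^0.5 = (0.1516)^0.5 = 0.389.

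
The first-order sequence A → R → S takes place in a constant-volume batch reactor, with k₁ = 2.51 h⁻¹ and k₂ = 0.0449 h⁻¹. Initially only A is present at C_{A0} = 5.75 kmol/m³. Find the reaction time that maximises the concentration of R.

1.63 h

Setting dC_R/dt = 0 gives t_opt = ln(k₂/k₁)/(k₂−k₁).
= ln(0.0449/2.51)/(0.0449−2.51) = ln(0.01789)/-2.465 = -4.024/-2.465 = 1.63 h.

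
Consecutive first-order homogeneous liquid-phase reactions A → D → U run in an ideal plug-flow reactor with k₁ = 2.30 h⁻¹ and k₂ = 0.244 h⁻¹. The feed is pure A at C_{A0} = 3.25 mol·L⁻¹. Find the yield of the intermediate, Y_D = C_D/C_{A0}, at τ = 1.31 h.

For first-order series with pure A initially, C_D(τ) = k₁C_{A0}/(k₂−k₁)·(e^(−k₁τ) − e^(−k₂τ)).
e^(−k₁τ) = e^(−2.30×1.31) = e^(−3.013) = 0.04914; e^(−k₂τ) = e^(−0.3196) = 0.7264.
C_D = 2.30×3.25/(0.244−2.30) × (0.04914−0.7264) = (-3.636)×(-0.6773) = 2.462 mol·L⁻¹.
Y_D = C_D/C_{A0} = 2.462/3.25 = 0.758.

0.758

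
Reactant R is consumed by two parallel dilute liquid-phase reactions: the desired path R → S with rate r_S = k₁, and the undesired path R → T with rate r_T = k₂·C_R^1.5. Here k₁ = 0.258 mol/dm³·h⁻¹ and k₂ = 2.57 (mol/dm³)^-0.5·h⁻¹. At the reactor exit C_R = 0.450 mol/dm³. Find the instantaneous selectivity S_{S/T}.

S_{S/T} = r_S/r_T = (k₁)/(k₂·C_R^1.5) = (k₁/k₂)·C_R^-1.5.
= (0.258) / (2.57×0.4500^1.5) = 0.2580/0.7758 = 0.333.
The undesired path is higher order in R, so low C_R (CSTR or dilute feed) favours S.

0.333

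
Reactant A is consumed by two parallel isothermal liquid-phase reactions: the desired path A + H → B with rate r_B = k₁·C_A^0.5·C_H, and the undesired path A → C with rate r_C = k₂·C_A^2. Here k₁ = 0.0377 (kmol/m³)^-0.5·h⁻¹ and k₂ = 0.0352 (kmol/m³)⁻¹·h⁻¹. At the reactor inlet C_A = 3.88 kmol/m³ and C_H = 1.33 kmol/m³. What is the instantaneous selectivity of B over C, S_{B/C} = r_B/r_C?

S_{B/C} = r_B/r_C = (k₁·C_A^0.5·C_H)/(k₂·C_A^2) = (k₁/k₂)·C_A^-1.5·C_H.
= (0.0377×3.880^0.5×1.330) / (0.0352×3.880^2) = 0.09877/0.5299 = 0.186.

0.186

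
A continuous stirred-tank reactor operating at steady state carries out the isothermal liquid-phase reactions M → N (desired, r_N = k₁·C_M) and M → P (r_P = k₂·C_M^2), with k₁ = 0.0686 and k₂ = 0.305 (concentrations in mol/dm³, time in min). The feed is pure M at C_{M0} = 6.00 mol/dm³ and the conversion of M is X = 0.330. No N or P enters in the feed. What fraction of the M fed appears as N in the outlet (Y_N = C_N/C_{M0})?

0.0175

Exit C_M = C_{M0}(1−X) = 6.00×0.670 = 4.020 mol/dm³.
In a CSTR the entire volume is at exit conditions, so r_N = 0.0686×4.020 = 0.2758 and r_P = 0.305×4.020^2 = 4.929.
Fraction of consumed M going to N: r_N/(r_N+r_P) = 0.05299.
C_N = 0.05299·C_{M0}·X = 0.05299×6.00×0.330 = 0.105 mol/dm³; Y_N = C_N/C_{M0} = 0.0175.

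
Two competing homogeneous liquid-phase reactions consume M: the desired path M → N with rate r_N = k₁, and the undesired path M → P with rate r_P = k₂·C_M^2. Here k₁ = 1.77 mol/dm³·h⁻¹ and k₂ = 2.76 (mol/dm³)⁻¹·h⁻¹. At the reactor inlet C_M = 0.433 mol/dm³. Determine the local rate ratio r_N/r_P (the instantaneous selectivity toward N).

S_{N/P} = r_N/r_P = (k₁)/(k₂·C_M^2) = (k₁/k₂)·C_M^-2.
= (1.77) / (2.76×0.4330^2) = 1.770/0.5175 = 3.42.

3.42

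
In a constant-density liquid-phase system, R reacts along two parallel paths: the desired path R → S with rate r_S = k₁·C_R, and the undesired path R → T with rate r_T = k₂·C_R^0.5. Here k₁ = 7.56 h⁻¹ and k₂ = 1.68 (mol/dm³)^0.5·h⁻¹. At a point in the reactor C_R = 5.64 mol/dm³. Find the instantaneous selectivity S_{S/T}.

S_{S/T} = r_S/r_T = (k₁·C_R)/(k₂·C_R^0.5) = (k₁/k₂)·C_R^0.5.
= (7.56×5.640) / (1.68×5.640^0.5) = 42.64/3.990 = 10.7.
Since the desired path is higher order in R, keeping C_R high (PFR or concentrated feed) favours S.

10.7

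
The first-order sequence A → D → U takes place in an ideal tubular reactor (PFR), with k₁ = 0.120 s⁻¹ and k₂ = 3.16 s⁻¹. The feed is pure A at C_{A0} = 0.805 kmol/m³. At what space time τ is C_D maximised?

1.08 s

The intermediate peaks when r₁ = r₂, i.e. k₁e^(−k₁τ) = k₂e^(−k₂τ), giving τ_opt = ln(k₂/k₁)/(k₂−k₁).
= ln(3.16/0.120)/(3.16−0.120) = ln(26.33)/3.040 = 3.271/3.040 = 1.08 s.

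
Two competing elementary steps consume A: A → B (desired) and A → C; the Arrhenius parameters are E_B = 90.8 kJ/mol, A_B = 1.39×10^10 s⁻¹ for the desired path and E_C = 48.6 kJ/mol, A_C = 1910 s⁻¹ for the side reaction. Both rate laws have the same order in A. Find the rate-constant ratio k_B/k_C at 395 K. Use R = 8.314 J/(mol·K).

19.1

With equal orders, S_{B/C} = k_B/k_C = (A_B/A_C)·exp[(E_C−E_B)/(RT)].
(E_C−E_B)/(RT) = (48.6−90.8)×10³/(8.314×395) = -42200/3284 = -12.85.
k_B/k_C = (1.39×10^10/1910)·exp(-12.85) = 7.277×10^6 × 2.626×10^-6 = 19.1.
Since E_B > E_C, raising the temperature improves selectivity toward B.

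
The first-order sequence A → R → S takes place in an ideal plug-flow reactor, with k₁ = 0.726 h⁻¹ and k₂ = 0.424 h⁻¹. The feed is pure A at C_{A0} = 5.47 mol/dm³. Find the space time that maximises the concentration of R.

The intermediate peaks when r₁ = r₂, i.e. k₁e^(−k₁τ) = k₂e^(−k₂τ), giving τ_opt = ln(k₂/k₁)/(k₂−k₁).
= ln(0.424/0.726)/(0.424−0.726) = ln(0.5840)/-0.3020 = -0.5378/-0.3020 = 1.78 h.

1.78 h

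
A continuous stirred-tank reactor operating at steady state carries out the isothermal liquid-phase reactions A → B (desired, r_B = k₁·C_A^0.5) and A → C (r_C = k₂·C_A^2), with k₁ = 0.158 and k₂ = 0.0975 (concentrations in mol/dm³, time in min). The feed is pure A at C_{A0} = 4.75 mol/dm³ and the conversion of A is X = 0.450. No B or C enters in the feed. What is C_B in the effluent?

0.593 mol/dm³

Exit C_A = C_{A0}(1−X) = 4.75×0.550 = 2.613 mol/dm³.
A CSTR operates uniformly at the exit composition, giving r_B = 0.2554 and r_C = 0.6655 (each k·C_A^n at C_A = 2.613).
Fraction of consumed A going to B: r_B/(r_B+r_C) = 0.2773.
C_B = 0.2773·C_{A0}·X = 0.2773×4.75×0.450 = 0.593 mol/dm³.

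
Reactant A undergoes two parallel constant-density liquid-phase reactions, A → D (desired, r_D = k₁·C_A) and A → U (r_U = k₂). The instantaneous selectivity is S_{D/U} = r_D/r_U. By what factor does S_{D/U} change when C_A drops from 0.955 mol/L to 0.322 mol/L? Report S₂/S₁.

S_{D/U} = (k₁/k₂)·C_A, so S₂/S₁ = (C_{A,2}/C_{A,1}).
= 0.322/0.955 = 0.337.
Selectivity toward D falls as C_A falls — high-concentration operation is favoured.

0.337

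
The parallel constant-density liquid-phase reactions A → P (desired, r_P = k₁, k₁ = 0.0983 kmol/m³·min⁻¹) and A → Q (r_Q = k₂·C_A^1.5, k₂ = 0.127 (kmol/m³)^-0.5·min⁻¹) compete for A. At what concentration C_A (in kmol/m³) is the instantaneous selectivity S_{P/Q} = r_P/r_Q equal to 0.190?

S_{P/Q} = (k₁/k₂)·C_A^-1.5 ⇒ C_A = (S·k₂/k₁)^(1/(-1.5)).
= (0.190×0.127/0.0983)^(-0.6667) = (0.2455)^(-0.6667) = 2.55 kmol/m³.

2.55 kmol/m³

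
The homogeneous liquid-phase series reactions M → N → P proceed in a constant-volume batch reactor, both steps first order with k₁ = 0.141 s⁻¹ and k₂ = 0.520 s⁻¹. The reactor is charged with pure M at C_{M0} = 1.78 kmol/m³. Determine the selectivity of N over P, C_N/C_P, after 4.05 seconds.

0.610

Solving the coupled first-order balances gives C_N(t) = [k₁/(k₂−k₁)]·C_{M0}·(e^(−k₁t) − e^(−k₂t)).
e^(−k₁t) = e^(−0.141×4.05) = e^(−0.5710) = 0.5649; e^(−k₂t) = e^(−2.106) = 0.1217.
C_N = 0.141×1.78/(0.520−0.141) × (0.5649−0.1217) = 0.6622×0.4432 = 0.2935 kmol/m³.
C_M = C_{M0}e^(−k₁t) = 1.006 kmol/m³, so C_P = C_{M0}−C_M−C_N = 0.4809 kmol/m³; C_N/C_P = 0.610.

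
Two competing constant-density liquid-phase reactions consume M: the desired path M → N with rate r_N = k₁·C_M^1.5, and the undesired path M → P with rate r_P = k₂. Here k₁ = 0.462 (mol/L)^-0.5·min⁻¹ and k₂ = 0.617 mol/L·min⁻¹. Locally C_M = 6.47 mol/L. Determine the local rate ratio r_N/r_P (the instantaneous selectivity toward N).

S_{N/P} = r_N/r_P = (k₁·C_M^1.5)/(k₂) = (k₁/k₂)·C_M^1.5.
= (0.462×6.470^1.5) / (0.617) = 7.603/0.6170 = 12.3.

12.3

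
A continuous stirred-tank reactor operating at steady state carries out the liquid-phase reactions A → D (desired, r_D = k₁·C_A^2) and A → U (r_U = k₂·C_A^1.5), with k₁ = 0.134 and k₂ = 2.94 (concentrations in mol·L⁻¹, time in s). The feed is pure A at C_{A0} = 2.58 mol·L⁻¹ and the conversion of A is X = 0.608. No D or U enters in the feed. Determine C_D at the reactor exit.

0.0687 mol·L⁻¹

Exit C_A = C_{A0}(1−X) = 2.58×0.392 = 1.011 mol·L⁻¹.
Rates in a CSTR are evaluated at the outlet concentration: r_D = 0.134×1.011^2 = 0.1371, r_U = 2.94×1.011^1.5 = 2.990.
Fraction of consumed A going to D: r_D/(r_D+r_U) = 0.04383.
C_D = 0.04383·C_{A0}·X = 0.04383×2.58×0.608 = 0.0687 mol·L⁻¹.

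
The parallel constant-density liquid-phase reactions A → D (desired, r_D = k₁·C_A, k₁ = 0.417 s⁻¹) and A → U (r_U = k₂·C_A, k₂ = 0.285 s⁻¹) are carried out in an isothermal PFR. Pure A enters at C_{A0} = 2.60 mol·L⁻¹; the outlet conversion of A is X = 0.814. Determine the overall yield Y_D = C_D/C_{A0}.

0.484

C_A = C_{A0}(1−X) = 0.4836 mol·L⁻¹.
Both paths are first order in A, so the instantaneous fraction to D is constant: dC_D/d(−C_A) = k₁/(k₁+k₂) = 0.5940.
C_D = 0.5940·(C_{A0}−C_A) = 0.5940×2.116 = 1.26 mol·L⁻¹.
Y_D = C_D/C_{A0} = 1.257/2.60 = 0.484.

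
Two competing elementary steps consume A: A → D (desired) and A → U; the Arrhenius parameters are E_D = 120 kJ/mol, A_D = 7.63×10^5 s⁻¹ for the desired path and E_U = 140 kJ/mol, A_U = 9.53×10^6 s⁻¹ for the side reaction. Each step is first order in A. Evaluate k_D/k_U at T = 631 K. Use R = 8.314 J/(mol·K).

3.62

With equal orders, S_{D/U} = k_D/k_U = (A_D/A_U)·exp[(E_U−E_D)/(RT)].
(E_U−E_D)/(RT) = (140−120)×10³/(8.314×631) = 20000/5246 = 3.812.
k_D/k_U = (7.63×10^5/9.53×10^6)·exp(3.812) = 0.08006 × 45.26 = 3.62.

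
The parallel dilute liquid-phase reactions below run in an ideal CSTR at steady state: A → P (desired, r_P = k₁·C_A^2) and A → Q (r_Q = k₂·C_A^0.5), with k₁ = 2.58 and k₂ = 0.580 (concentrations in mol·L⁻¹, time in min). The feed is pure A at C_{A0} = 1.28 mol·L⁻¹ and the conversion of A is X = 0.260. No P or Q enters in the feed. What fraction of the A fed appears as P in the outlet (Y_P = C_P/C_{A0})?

0.209

Exit C_A = C_{A0}(1−X) = 1.28×0.740 = 0.9472 mol·L⁻¹.
In a CSTR the entire volume is at exit conditions, so r_P = 2.58×0.9472^2 = 2.315 and r_Q = 0.580×0.9472^0.5 = 0.5645.
Fraction of consumed A going to P: r_P/(r_P+r_Q) = 0.8039.
C_P = 0.8039·C_{A0}·X = 0.8039×1.28×0.260 = 0.268 mol·L⁻¹; Y_P = C_P/C_{A0} = 0.209.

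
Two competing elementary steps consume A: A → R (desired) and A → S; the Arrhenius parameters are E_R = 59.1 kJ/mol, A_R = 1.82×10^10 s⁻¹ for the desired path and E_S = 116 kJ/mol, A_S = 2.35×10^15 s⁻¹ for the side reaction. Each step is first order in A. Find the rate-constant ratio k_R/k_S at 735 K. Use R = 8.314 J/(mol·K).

Since both paths have the same order in A, the concentration cancels and S_{R/S} = k_R/k_S = (A_R/A_S)·exp[(E_S−E_R)/(RT)].
(E_S−E_R)/(RT) = (116−59.1)×10³/(8.314×735) = 56900/6111 = 9.311.
k_R/k_S = (1.82×10^10/2.35×10^15)·exp(9.311) = 7.745×10^-6 × 11063 = 0.0857.

0.0857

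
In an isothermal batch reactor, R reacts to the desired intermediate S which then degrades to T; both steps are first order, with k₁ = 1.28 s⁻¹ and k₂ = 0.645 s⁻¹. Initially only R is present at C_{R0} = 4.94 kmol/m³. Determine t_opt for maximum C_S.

1.08 s

The intermediate peaks when r₁ = r₂, i.e. k₁e^(−k₁t) = k₂e^(−k₂t), giving t_opt = ln(k₂/k₁)/(k₂−k₁).
= ln(0.645/1.28)/(0.645−1.28) = ln(0.5039)/-0.6350 = -0.6854/-0.6350 = 1.08 s.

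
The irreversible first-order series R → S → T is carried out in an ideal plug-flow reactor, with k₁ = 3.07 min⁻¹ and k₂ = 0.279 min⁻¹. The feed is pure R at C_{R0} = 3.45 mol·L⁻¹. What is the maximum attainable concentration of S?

For a first-order series the maximum intermediate yield is C_{S,max}/C_{R0} = (k₁/k₂)^[k₂/(k₂−k₁)].
= (3.07/0.279)^(0.279/(0.279−3.07)) = (11.00)^(-0.09996) = 0.7868.
C_{S,max} = 0.7868×3.45 = 2.71 mol·L⁻¹.

2.71 mol·L⁻¹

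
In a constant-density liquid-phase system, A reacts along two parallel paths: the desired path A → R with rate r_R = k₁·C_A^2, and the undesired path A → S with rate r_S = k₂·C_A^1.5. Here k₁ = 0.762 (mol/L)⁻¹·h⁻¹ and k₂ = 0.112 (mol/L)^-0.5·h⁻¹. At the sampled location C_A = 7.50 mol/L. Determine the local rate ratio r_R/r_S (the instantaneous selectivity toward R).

18.6

S_{R/S} = r_R/r_S = (k₁·C_A^2)/(k₂·C_A^1.5) = (k₁/k₂)·C_A^0.5.
= (0.762×7.500^2) / (0.112×7.500^1.5) = 42.86/2.300 = 18.6.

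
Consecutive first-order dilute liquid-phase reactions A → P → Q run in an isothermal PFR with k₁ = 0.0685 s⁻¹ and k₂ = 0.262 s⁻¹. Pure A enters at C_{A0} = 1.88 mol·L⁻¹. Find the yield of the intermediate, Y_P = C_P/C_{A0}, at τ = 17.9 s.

For first-order series with pure A initially, C_P(τ) = k₁C_{A0}/(k₂−k₁)·(e^(−k₁τ) − e^(−k₂τ)).
e^(−k₁τ) = e^(−0.0685×17.9) = e^(−1.226) = 0.2934; e^(−k₂τ) = e^(−4.690) = 0.009189.
C_P = 0.0685×1.88/(0.262−0.0685) × (0.2934−0.009189) = 0.6655×0.2842 = 0.1892 mol·L⁻¹.
Y_P = C_P/C_{A0} = 0.1892/1.88 = 0.101.

0.101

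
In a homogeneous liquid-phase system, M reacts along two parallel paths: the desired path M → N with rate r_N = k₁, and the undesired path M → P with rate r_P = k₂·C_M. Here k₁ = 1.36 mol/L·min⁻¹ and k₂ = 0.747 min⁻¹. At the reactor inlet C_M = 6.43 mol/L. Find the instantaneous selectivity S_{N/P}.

0.283

S_{N/P} = r_N/r_P = (k₁)/(k₂·C_M) = (k₁/k₂)·C_M⁻¹.
= (1.36) / (0.747×6.430) = 1.360/4.803 = 0.283.
The undesired path is higher order in M, so low C_M (CSTR or dilute feed) favours N.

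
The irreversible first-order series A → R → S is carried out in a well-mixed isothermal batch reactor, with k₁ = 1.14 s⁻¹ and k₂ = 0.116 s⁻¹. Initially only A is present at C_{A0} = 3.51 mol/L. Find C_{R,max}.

2.71 mol/L

At the optimum, C_{R,max}/C_{A0} = (k₁/k₂)^[k₂/(k₂−k₁)].
= (1.14/0.116)^(0.116/(0.116−1.14)) = (9.828)^(-0.1133) = 0.7719.
C_{R,max} = 0.7719×3.51 = 2.71 mol/L.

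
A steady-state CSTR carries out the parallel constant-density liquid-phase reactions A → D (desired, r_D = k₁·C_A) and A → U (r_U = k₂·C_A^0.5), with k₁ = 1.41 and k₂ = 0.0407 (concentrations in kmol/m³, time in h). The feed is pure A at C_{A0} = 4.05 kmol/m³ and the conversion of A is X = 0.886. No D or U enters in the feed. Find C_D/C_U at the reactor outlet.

23.5

Exit C_A = C_{A0}(1−X) = 4.05×0.114 = 0.4617 kmol/m³.
Rates in a CSTR are evaluated at the outlet concentration: r_D = 1.41×0.4617 = 0.6510, r_U = 0.0407×0.4617^0.5 = 0.02766.
Overall selectivity = C_D/C_U = r_Dτ/(r_Uτ) = r_D/r_U = 23.5.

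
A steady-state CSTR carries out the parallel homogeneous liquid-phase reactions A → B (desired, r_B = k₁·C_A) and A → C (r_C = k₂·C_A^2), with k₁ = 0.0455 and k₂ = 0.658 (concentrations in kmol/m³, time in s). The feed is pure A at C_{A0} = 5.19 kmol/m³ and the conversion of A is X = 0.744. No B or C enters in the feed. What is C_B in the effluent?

0.191 kmol/m³

Exit C_A = C_{A0}(1−X) = 5.19×0.256 = 1.329 kmol/m³.
In a CSTR the entire volume is at exit conditions, so r_B = 0.0455×1.329 = 0.06045 and r_C = 0.658×1.329^2 = 1.162.
Fraction of consumed A going to B: r_B/(r_B+r_C) = 0.04947.
C_B = 0.04947·C_{A0}·X = 0.04947×5.19×0.744 = 0.191 kmol/m³.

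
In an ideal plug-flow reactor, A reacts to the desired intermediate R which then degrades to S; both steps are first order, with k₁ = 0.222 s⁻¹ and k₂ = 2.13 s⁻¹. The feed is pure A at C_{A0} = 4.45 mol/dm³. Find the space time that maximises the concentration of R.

1.19 s

For first-order series the maximum of C_R occurs at τ_opt = ln(k₂/k₁)/(k₂−k₁).
= ln(2.13/0.222)/(2.13−0.222) = ln(9.595)/1.908 = 2.261/1.908 = 1.19 s.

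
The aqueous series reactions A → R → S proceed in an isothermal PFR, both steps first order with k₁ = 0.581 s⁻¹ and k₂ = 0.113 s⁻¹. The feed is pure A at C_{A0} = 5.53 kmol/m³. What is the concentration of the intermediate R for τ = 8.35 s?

For first-order series with pure A initially, C_R(τ) = k₁C_{A0}/(k₂−k₁)·(e^(−k₁τ) − e^(−k₂τ)).
e^(−k₁τ) = e^(−0.581×8.35) = e^(−4.851) = 0.007818; e^(−k₂τ) = e^(−0.9435) = 0.3892.
C_R = 0.581×5.53/(0.113−0.581) × (0.007818−0.3892) = (-6.865)×(-0.3814) = 2.619 kmol/m³.

2.62 kmol/m³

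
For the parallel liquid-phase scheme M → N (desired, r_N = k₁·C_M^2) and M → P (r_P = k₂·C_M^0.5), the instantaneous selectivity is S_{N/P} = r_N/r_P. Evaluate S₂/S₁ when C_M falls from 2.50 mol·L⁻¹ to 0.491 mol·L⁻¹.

S_{N/P} = (k₁/k₂)·C_M^1.5, so S₂/S₁ = (C_{M,2}/C_{M,1})^1.5.
= (0.491/2.50)^1.5 = (0.1964)^1.5 = 0.0870.

0.0870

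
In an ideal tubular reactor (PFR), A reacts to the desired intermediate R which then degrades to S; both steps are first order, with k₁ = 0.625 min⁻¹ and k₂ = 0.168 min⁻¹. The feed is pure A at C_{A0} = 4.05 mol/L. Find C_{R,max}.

2.50 mol/L

Evaluating C_R at τ_opt = ln(k₂/k₁)/(k₂−k₁) gives C_{R,max}/C_{A0} = (k₁/k₂)^[k₂/(k₂−k₁)].
= (0.625/0.168)^(0.168/(0.168−0.625)) = (3.720)^(-0.3676) = 0.6169.
C_{R,max} = 0.6169×4.05 = 2.50 mol/L.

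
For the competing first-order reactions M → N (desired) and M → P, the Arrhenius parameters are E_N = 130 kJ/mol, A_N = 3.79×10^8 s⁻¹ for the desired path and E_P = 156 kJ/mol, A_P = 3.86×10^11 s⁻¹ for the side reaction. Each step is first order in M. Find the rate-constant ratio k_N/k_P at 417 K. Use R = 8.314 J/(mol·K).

1.77

Since both paths have the same order in M, the concentration cancels and S_{N/P} = k_N/k_P = (A_N/A_P)·exp[(E_P−E_N)/(RT)].
(E_P−E_N)/(RT) = (156−130)×10³/(8.314×417) = 26000/3467 = 7.499.
k_N/k_P = (3.79×10^8/3.86×10^11)·exp(7.499) = 9.819×10^-4 × 1807 = 1.77.
Since E_N < E_P, lowering the temperature improves selectivity toward N.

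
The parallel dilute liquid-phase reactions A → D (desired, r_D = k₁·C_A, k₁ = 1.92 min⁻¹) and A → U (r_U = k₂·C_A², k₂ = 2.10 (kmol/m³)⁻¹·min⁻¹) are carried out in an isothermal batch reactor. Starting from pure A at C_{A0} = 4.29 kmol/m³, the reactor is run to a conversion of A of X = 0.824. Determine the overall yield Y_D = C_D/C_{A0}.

0.242

C_A = C_{A0}(1−X) = 0.7550 kmol/m³.
Along a PFR/batch, dC_D/dC_A = −r_D/(r_D+r_U) = −k₁/(k₁+k₂·C_A).
Integrating from C_{A0} to C_A: C_D = (1.92/2.10)·ln[(1.92+2.10·4.29)/(1.92+2.10·0.755)] = 0.9143·ln(10.93/3.506) = 1.040 kmol/m³.
Y_D = C_D/C_{A0} = 1.040/4.29 = 0.242.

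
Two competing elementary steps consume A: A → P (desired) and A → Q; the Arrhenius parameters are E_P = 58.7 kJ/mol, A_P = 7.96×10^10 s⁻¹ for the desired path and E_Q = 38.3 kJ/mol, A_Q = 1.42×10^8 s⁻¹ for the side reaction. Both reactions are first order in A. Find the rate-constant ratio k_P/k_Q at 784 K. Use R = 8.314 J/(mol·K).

24.5

With equal orders, S_{P/Q} = k_P/k_Q = (A_P/A_Q)·exp[(E_Q−E_P)/(RT)].
(E_Q−E_P)/(RT) = (38.3−58.7)×10³/(8.314×784) = -20400/6518 = -3.130.
k_P/k_Q = (7.96×10^10/1.42×10^8)·exp(-3.130) = 560.6 × 0.04373 = 24.5.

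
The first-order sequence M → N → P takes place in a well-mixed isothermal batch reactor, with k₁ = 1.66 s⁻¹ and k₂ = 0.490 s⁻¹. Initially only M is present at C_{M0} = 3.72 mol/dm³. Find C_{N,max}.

2.23 mol/dm³

At the optimum, C_{N,max}/C_{M0} = (k₁/k₂)^[k₂/(k₂−k₁)].
= (1.66/0.490)^(0.490/(0.490−1.66)) = (3.388)^(-0.4188) = 0.5999.
C_{N,max} = 0.5999×3.72 = 2.23 mol/dm³.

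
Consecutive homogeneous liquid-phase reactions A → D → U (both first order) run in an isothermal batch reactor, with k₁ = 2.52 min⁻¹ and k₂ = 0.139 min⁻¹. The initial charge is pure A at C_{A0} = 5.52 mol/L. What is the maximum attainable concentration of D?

At the optimum, C_{D,max}/C_{A0} = (k₁/k₂)^[k₂/(k₂−k₁)].
= (2.52/0.139)^(0.139/(0.139−2.52)) = (18.13)^(-0.05838) = 0.8444.
C_{D,max} = 0.8444×5.52 = 4.66 mol/L.

4.66 mol/L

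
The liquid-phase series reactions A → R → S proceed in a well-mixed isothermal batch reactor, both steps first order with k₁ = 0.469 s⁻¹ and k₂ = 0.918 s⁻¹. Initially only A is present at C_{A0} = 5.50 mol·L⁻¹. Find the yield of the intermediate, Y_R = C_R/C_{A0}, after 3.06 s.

The intermediate concentration in a first-order A→B→C sequence is C_R = k₁C_{A0}(e^(−k₁t) − e^(−k₂t))/(k₂−k₁).
e^(−k₁t) = e^(−0.469×3.06) = e^(−1.435) = 0.2381; e^(−k₂t) = e^(−2.809) = 0.06026.
C_R = 0.469×5.50/(0.918−0.469) × (0.2381−0.06026) = 5.745×0.1778 = 1.022 mol·L⁻¹.
Y_R = C_R/C_{A0} = 1.022/5.50 = 0.186.

0.186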